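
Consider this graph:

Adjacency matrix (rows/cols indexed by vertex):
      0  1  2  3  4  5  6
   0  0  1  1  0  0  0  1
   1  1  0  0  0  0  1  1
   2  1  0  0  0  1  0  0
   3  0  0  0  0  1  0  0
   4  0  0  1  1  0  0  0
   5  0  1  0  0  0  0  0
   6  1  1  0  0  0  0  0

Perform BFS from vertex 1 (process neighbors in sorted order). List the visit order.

BFS from vertex 1 (neighbors processed in ascending order):
Visit order: 1, 0, 5, 6, 2, 4, 3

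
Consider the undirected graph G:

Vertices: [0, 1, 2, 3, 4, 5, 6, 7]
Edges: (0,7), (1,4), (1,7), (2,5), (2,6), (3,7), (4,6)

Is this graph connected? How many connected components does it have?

Checking connectivity: the graph has 1 connected component(s).
All vertices are reachable from each other. The graph IS connected.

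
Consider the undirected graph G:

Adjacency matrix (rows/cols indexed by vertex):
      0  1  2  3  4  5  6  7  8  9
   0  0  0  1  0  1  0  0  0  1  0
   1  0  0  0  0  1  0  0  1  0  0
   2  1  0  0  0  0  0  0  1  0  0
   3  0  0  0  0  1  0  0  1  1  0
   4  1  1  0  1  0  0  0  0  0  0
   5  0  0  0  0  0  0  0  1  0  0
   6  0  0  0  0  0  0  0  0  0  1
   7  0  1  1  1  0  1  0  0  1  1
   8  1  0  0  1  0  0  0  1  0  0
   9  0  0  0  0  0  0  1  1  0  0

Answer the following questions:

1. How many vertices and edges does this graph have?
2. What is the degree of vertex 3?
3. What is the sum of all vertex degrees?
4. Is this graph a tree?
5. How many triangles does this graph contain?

Count: 10 vertices, 13 edges.
Vertex 3 has neighbors [4, 7, 8], degree = 3.
Handshaking lemma: 2 * 13 = 26.
A tree on 10 vertices has 9 edges. This graph has 13 edges (4 extra). Not a tree.
Number of triangles = 1.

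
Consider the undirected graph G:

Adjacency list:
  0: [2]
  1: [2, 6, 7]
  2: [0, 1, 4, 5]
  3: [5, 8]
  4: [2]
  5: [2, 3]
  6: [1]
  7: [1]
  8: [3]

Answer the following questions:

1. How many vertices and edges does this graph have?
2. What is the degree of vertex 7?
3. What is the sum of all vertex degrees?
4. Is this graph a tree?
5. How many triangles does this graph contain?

Count: 9 vertices, 8 edges.
Vertex 7 has neighbors [1], degree = 1.
Handshaking lemma: 2 * 8 = 16.
A graph is a tree iff it is connected and has exactly n-1 edges. This graph is connected (all 9 vertices in one component) and has 9-1 = 8 edges. It is a tree.
Number of triangles = 0.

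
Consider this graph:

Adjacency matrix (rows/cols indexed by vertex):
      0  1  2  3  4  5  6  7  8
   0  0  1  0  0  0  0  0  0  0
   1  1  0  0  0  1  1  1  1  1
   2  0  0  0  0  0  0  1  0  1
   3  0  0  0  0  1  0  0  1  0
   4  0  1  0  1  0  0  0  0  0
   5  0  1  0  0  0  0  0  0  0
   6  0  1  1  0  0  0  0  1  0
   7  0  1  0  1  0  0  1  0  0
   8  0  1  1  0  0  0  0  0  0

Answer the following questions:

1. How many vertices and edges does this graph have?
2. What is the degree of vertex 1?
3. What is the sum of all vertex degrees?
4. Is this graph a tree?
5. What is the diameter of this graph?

Count: 9 vertices, 11 edges.
Vertex 1 has neighbors [0, 4, 5, 6, 7, 8], degree = 6.
Handshaking lemma: 2 * 11 = 22.
A tree on 9 vertices has 8 edges. This graph has 11 edges (3 extra). Not a tree.
Diameter (longest shortest path) = 3.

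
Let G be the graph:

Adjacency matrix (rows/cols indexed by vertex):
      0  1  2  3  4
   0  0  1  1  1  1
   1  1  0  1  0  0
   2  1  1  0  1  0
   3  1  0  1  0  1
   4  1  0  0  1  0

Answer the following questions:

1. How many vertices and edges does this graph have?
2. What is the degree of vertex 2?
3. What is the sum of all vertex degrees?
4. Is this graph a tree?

Count: 5 vertices, 7 edges.
Vertex 2 has neighbors [0, 1, 3], degree = 3.
Handshaking lemma: 2 * 7 = 14.
A tree on 5 vertices has 4 edges. This graph has 7 edges (3 extra). Not a tree.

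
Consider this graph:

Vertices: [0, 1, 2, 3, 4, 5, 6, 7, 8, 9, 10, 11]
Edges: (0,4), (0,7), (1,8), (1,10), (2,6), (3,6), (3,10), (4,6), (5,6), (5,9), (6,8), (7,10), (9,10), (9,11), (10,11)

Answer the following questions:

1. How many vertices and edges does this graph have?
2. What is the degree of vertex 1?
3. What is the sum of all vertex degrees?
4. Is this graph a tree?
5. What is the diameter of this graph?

Count: 12 vertices, 15 edges.
Vertex 1 has neighbors [8, 10], degree = 2.
Handshaking lemma: 2 * 15 = 30.
A tree on 12 vertices has 11 edges. This graph has 15 edges (4 extra). Not a tree.
Diameter (longest shortest path) = 4.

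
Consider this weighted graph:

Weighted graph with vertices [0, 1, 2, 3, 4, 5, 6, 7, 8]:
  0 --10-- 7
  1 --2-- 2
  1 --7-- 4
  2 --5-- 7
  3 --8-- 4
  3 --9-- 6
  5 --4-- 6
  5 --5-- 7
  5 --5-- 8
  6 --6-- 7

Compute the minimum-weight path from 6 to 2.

Using Dijkstra's algorithm from vertex 6:
Shortest path: 6 -> 7 -> 2
Total weight: 6 + 5 = 11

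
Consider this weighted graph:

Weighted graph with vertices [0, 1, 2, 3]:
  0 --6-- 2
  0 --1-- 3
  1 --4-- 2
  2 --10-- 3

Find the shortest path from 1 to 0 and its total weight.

Using Dijkstra's algorithm from vertex 1:
Shortest path: 1 -> 2 -> 0
Total weight: 4 + 6 = 10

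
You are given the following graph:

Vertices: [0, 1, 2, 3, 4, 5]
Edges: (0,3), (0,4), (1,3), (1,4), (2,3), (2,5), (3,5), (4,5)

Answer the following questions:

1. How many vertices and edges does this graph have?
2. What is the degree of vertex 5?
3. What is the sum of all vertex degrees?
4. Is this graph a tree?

Count: 6 vertices, 8 edges.
Vertex 5 has neighbors [2, 3, 4], degree = 3.
Handshaking lemma: 2 * 8 = 16.
A tree on 6 vertices has 5 edges. This graph has 8 edges (3 extra). Not a tree.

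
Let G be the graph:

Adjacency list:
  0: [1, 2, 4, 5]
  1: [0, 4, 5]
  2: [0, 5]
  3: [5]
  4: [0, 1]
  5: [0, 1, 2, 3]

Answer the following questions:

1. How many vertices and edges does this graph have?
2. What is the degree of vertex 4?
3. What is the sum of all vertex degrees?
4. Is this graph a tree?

Count: 6 vertices, 8 edges.
Vertex 4 has neighbors [0, 1], degree = 2.
Handshaking lemma: 2 * 8 = 16.
A tree on 6 vertices has 5 edges. This graph has 8 edges (3 extra). Not a tree.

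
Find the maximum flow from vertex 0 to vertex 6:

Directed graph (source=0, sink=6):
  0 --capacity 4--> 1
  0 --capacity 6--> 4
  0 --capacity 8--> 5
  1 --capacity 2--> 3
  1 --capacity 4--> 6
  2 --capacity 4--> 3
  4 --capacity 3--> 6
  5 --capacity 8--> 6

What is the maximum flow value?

Computing max flow:
  Flow on (0->1): 4/4
  Flow on (0->4): 3/6
  Flow on (0->5): 8/8
  Flow on (1->6): 4/4
  Flow on (4->6): 3/3
  Flow on (5->6): 8/8
Maximum flow = 15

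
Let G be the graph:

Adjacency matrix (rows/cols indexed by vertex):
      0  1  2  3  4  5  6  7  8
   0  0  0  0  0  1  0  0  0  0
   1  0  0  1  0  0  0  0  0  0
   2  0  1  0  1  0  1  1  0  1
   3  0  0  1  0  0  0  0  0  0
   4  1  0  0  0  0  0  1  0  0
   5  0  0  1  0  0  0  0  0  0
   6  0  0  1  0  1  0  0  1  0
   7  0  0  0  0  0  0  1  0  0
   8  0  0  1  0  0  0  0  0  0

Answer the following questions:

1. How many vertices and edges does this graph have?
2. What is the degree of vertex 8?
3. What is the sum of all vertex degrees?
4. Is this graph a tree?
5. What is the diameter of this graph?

Count: 9 vertices, 8 edges.
Vertex 8 has neighbors [2], degree = 1.
Handshaking lemma: 2 * 8 = 16.
A graph is a tree iff it is connected and has exactly n-1 edges. This graph is connected (all 9 vertices in one component) and has 9-1 = 8 edges. It is a tree.
Diameter (longest shortest path) = 4.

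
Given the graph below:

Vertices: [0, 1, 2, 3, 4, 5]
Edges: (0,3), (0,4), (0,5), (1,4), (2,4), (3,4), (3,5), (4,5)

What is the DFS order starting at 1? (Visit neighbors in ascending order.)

DFS from vertex 1 (neighbors processed in ascending order):
Visit order: 1, 4, 0, 3, 5, 2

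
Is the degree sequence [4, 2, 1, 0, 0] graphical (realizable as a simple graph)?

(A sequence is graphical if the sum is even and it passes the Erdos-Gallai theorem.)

Sum of degrees = 7. Sum is odd, so the sequence is NOT graphical.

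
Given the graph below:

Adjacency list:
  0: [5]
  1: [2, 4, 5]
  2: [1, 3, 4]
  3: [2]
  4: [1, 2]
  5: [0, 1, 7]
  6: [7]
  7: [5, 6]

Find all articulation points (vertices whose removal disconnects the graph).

An articulation point is a vertex whose removal disconnects the graph.
Articulation points: [1, 2, 5, 7]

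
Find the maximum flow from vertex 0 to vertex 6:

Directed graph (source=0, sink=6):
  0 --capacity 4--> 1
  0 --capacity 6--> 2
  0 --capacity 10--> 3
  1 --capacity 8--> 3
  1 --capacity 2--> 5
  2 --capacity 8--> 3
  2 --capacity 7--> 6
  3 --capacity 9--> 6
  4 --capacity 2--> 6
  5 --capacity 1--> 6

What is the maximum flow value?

Computing max flow:
  Flow on (0->1): 1/4
  Flow on (0->2): 6/6
  Flow on (0->3): 9/10
  Flow on (1->5): 1/2
  Flow on (2->6): 6/7
  Flow on (3->6): 9/9
  Flow on (5->6): 1/1
Maximum flow = 16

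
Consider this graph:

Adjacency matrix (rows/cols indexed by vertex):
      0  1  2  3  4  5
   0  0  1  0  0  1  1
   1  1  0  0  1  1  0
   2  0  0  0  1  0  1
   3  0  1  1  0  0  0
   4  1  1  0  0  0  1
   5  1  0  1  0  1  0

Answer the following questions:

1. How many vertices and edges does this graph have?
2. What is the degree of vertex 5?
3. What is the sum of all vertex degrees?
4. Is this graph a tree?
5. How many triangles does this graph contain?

Count: 6 vertices, 8 edges.
Vertex 5 has neighbors [0, 2, 4], degree = 3.
Handshaking lemma: 2 * 8 = 16.
A tree on 6 vertices has 5 edges. This graph has 8 edges (3 extra). Not a tree.
Number of triangles = 2.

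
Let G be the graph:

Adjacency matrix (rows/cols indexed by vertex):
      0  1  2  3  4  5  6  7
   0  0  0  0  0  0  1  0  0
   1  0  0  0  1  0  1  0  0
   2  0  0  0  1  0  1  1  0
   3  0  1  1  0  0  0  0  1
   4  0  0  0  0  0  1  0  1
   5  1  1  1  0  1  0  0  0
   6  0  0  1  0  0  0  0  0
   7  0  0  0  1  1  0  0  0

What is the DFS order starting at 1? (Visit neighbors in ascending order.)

DFS from vertex 1 (neighbors processed in ascending order):
Visit order: 1, 3, 2, 5, 0, 4, 7, 6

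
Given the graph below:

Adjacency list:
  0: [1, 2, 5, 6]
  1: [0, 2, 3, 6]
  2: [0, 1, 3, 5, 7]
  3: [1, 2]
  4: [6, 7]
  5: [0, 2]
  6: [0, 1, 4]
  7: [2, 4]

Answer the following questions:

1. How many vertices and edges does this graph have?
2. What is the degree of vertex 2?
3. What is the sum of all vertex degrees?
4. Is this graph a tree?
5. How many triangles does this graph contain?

Count: 8 vertices, 12 edges.
Vertex 2 has neighbors [0, 1, 3, 5, 7], degree = 5.
Handshaking lemma: 2 * 12 = 24.
A tree on 8 vertices has 7 edges. This graph has 12 edges (5 extra). Not a tree.
Number of triangles = 4.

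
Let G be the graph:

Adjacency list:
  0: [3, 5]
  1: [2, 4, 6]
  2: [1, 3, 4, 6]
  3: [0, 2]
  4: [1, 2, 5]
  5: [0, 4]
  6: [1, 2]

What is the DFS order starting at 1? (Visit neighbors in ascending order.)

DFS from vertex 1 (neighbors processed in ascending order):
Visit order: 1, 2, 3, 0, 5, 4, 6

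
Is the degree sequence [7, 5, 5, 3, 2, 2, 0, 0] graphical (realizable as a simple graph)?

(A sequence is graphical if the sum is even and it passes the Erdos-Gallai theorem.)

Sum of degrees = 24. Sum is even but fails Erdos-Gallai. The sequence is NOT graphical.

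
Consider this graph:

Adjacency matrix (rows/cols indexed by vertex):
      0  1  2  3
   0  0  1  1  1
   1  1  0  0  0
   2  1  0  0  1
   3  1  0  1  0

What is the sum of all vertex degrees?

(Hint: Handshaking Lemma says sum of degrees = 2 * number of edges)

Count edges: 4 edges.
By Handshaking Lemma: sum of degrees = 2 * 4 = 8.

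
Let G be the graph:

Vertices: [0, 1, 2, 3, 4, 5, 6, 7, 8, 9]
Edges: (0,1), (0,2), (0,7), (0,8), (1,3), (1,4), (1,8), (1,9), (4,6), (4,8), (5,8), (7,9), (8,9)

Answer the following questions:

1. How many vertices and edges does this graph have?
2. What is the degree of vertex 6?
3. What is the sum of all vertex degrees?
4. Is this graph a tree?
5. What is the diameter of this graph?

Count: 10 vertices, 13 edges.
Vertex 6 has neighbors [4], degree = 1.
Handshaking lemma: 2 * 13 = 26.
A tree on 10 vertices has 9 edges. This graph has 13 edges (4 extra). Not a tree.
Diameter (longest shortest path) = 4.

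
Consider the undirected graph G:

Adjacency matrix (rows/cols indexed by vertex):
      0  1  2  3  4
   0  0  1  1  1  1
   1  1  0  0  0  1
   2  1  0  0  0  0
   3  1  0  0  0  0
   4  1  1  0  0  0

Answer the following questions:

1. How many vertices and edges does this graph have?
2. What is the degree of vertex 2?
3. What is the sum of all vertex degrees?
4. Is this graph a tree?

Count: 5 vertices, 5 edges.
Vertex 2 has neighbors [0], degree = 1.
Handshaking lemma: 2 * 5 = 10.
A tree on 5 vertices has 4 edges. This graph has 5 edges (1 extra). Not a tree.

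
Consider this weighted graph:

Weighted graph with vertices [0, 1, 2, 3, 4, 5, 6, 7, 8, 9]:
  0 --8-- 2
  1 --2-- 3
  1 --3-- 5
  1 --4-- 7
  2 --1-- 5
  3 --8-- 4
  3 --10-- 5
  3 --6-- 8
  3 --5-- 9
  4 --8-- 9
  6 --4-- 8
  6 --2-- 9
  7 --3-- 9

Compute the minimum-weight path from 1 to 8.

Using Dijkstra's algorithm from vertex 1:
Shortest path: 1 -> 3 -> 8
Total weight: 2 + 6 = 8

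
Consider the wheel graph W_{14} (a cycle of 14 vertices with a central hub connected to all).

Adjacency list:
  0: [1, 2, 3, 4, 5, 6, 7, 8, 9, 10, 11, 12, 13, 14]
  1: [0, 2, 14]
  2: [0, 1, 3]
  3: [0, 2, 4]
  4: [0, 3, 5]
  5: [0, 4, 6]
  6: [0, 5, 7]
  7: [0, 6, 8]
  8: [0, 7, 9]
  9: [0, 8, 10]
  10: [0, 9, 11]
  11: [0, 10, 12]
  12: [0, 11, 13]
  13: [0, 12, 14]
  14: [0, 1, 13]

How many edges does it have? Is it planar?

Wheel graph W_{14}: 14 cycle edges + 14 spoke edges = 28 edges.
Total vertices: 15.
The graph is planar.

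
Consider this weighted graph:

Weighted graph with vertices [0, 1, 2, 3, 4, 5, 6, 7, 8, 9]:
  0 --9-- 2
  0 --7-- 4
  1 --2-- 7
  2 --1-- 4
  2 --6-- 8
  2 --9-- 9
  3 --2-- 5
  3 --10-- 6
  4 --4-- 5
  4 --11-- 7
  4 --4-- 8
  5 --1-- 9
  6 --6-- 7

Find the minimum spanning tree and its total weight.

Applying Kruskal's algorithm (sort edges by weight, add if no cycle):
  Add (2,4) w=1
  Add (5,9) w=1
  Add (1,7) w=2
  Add (3,5) w=2
  Add (4,5) w=4
  Add (4,8) w=4
  Skip (2,8) w=6 (creates cycle)
  Add (6,7) w=6
  Add (0,4) w=7
  Skip (0,2) w=9 (creates cycle)
  Skip (2,9) w=9 (creates cycle)
  Add (3,6) w=10
  Skip (4,7) w=11 (creates cycle)
MST weight = 37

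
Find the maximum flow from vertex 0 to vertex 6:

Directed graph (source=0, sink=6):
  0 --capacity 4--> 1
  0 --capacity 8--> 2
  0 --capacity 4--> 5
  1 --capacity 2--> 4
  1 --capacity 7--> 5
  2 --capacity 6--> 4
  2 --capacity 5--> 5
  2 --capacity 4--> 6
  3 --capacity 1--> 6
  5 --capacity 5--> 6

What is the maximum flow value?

Computing max flow:
  Flow on (0->1): 1/4
  Flow on (0->2): 4/8
  Flow on (0->5): 4/4
  Flow on (1->5): 1/7
  Flow on (2->6): 4/4
  Flow on (5->6): 5/5
Maximum flow = 9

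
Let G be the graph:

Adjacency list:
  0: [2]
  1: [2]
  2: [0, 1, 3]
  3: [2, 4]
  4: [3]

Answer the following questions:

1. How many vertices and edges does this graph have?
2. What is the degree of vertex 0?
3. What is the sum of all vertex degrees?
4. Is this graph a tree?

Count: 5 vertices, 4 edges.
Vertex 0 has neighbors [2], degree = 1.
Handshaking lemma: 2 * 4 = 8.
A graph is a tree iff it is connected and has exactly n-1 edges. This graph is connected (all 5 vertices in one component) and has 5-1 = 4 edges. It is a tree.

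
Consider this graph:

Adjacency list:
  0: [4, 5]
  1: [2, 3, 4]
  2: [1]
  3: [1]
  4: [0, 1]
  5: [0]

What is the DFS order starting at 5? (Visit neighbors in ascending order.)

DFS from vertex 5 (neighbors processed in ascending order):
Visit order: 5, 0, 4, 1, 2, 3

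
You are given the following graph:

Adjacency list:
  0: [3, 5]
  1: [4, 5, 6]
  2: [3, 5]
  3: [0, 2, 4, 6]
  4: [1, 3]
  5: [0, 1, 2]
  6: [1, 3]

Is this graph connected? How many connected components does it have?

Checking connectivity: the graph has 1 connected component(s).
All vertices are reachable from each other. The graph IS connected.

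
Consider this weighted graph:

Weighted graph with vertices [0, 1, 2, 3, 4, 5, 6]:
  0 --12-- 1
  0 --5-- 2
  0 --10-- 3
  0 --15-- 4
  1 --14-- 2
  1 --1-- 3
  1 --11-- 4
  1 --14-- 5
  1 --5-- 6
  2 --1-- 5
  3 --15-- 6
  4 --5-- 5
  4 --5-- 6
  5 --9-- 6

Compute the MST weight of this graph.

Applying Kruskal's algorithm (sort edges by weight, add if no cycle):
  Add (1,3) w=1
  Add (2,5) w=1
  Add (0,2) w=5
  Add (1,6) w=5
  Add (4,5) w=5
  Add (4,6) w=5
  Skip (5,6) w=9 (creates cycle)
  Skip (0,3) w=10 (creates cycle)
  Skip (1,4) w=11 (creates cycle)
  Skip (0,1) w=12 (creates cycle)
  Skip (1,5) w=14 (creates cycle)
  Skip (1,2) w=14 (creates cycle)
  Skip (0,4) w=15 (creates cycle)
  Skip (3,6) w=15 (creates cycle)
MST weight = 22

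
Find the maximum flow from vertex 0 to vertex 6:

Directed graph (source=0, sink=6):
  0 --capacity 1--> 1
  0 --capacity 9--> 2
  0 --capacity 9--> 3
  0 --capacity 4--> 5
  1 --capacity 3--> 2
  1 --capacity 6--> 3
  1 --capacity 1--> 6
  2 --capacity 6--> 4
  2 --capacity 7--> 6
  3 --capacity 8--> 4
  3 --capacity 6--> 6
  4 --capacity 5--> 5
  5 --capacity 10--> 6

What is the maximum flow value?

Computing max flow:
  Flow on (0->1): 1/1
  Flow on (0->2): 9/9
  Flow on (0->3): 9/9
  Flow on (0->5): 4/4
  Flow on (1->6): 1/1
  Flow on (2->4): 2/6
  Flow on (2->6): 7/7
  Flow on (3->4): 3/8
  Flow on (3->6): 6/6
  Flow on (4->5): 5/5
  Flow on (5->6): 9/10
Maximum flow = 23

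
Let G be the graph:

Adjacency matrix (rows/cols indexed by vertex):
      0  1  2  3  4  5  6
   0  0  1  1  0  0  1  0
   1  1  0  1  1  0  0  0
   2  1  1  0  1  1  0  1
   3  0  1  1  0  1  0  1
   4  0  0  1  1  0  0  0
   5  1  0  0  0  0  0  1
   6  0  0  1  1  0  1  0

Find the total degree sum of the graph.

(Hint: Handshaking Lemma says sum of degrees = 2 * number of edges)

Count edges: 11 edges.
By Handshaking Lemma: sum of degrees = 2 * 11 = 22.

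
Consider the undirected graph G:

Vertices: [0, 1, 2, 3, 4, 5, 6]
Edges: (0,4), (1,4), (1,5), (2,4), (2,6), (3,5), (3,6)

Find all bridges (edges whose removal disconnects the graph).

A bridge is an edge whose removal increases the number of connected components.
Bridges found: (0,4)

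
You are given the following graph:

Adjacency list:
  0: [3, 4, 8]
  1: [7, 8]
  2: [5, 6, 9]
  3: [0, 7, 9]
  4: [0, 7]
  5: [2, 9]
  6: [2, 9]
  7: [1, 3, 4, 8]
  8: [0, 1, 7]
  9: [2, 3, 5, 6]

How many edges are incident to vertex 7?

Vertex 7 has neighbors [1, 3, 4, 8], so deg(7) = 4.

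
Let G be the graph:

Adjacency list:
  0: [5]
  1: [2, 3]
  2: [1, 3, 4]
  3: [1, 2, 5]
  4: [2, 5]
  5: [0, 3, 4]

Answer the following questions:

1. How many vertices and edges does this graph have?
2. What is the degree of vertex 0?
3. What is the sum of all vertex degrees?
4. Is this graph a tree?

Count: 6 vertices, 7 edges.
Vertex 0 has neighbors [5], degree = 1.
Handshaking lemma: 2 * 7 = 14.
A tree on 6 vertices has 5 edges. This graph has 7 edges (2 extra). Not a tree.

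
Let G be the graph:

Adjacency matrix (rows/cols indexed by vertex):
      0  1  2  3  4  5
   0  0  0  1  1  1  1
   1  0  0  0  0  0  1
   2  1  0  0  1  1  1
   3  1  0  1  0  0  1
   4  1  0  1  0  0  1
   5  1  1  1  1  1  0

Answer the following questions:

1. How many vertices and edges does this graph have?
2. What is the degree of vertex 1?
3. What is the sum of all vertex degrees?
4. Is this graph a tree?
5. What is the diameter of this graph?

Count: 6 vertices, 10 edges.
Vertex 1 has neighbors [5], degree = 1.
Handshaking lemma: 2 * 10 = 20.
A tree on 6 vertices has 5 edges. This graph has 10 edges (5 extra). Not a tree.
Diameter (longest shortest path) = 2.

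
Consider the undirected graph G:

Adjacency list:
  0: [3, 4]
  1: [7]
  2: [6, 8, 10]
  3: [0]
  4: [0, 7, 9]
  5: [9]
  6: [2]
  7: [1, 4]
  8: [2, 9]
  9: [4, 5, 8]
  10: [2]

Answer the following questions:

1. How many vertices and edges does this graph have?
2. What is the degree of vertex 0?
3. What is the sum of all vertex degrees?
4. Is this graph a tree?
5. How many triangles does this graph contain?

Count: 11 vertices, 10 edges.
Vertex 0 has neighbors [3, 4], degree = 2.
Handshaking lemma: 2 * 10 = 20.
A graph is a tree iff it is connected and has exactly n-1 edges. This graph is connected (all 11 vertices in one component) and has 11-1 = 10 edges. It is a tree.
Number of triangles = 0.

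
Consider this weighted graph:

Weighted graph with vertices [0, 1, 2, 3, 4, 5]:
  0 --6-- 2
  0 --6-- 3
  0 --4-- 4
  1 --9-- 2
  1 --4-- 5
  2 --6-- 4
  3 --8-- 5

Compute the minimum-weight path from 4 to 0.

Using Dijkstra's algorithm from vertex 4:
Shortest path: 4 -> 0
Total weight: 4 = 4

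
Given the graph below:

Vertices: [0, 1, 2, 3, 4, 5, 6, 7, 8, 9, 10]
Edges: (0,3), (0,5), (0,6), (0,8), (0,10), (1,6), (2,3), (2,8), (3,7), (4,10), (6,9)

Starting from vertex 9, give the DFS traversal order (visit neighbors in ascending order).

DFS from vertex 9 (neighbors processed in ascending order):
Visit order: 9, 6, 0, 3, 2, 8, 7, 5, 10, 4, 1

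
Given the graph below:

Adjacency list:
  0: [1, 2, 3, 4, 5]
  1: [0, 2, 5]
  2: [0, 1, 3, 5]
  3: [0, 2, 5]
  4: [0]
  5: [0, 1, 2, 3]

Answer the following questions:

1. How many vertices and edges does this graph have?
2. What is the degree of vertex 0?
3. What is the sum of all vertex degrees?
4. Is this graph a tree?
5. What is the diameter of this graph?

Count: 6 vertices, 10 edges.
Vertex 0 has neighbors [1, 2, 3, 4, 5], degree = 5.
Handshaking lemma: 2 * 10 = 20.
A tree on 6 vertices has 5 edges. This graph has 10 edges (5 extra). Not a tree.
Diameter (longest shortest path) = 2.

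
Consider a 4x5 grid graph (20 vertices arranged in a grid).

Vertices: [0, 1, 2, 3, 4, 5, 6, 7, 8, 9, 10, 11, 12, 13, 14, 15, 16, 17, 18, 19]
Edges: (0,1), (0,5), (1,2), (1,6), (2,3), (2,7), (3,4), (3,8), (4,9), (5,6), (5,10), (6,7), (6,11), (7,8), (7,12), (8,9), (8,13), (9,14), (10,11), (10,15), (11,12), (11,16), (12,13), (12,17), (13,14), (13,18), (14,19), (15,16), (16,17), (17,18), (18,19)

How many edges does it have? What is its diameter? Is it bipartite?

A 4x5 grid has 15 vertical edges and 16 horizontal edges.
Total edges = 15 + 16 = 31.
Diameter = (4-1) + (5-1) = 7 (corner to opposite corner).
Grid graphs are bipartite (checkerboard coloring).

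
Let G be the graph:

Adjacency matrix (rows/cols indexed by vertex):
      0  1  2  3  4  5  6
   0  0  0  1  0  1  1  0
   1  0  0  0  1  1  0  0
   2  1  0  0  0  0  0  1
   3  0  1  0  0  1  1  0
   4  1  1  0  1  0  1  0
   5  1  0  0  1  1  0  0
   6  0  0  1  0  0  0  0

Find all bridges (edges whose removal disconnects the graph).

A bridge is an edge whose removal increases the number of connected components.
Bridges found: (0,2), (2,6)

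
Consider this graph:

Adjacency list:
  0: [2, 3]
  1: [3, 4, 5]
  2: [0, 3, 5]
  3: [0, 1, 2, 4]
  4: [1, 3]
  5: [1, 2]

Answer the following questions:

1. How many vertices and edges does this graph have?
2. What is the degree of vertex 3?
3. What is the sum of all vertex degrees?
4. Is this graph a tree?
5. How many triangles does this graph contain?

Count: 6 vertices, 8 edges.
Vertex 3 has neighbors [0, 1, 2, 4], degree = 4.
Handshaking lemma: 2 * 8 = 16.
A tree on 6 vertices has 5 edges. This graph has 8 edges (3 extra). Not a tree.
Number of triangles = 2.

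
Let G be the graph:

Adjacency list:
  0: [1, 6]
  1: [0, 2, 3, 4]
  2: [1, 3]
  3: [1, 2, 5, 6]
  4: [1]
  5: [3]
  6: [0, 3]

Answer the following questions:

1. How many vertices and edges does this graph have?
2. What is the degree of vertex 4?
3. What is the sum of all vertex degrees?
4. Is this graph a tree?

Count: 7 vertices, 8 edges.
Vertex 4 has neighbors [1], degree = 1.
Handshaking lemma: 2 * 8 = 16.
A tree on 7 vertices has 6 edges. This graph has 8 edges (2 extra). Not a tree.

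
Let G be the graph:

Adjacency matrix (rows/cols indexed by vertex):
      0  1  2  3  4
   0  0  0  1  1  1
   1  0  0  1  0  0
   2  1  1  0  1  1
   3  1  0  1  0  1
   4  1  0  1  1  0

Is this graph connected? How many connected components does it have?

Checking connectivity: the graph has 1 connected component(s).
All vertices are reachable from each other. The graph IS connected.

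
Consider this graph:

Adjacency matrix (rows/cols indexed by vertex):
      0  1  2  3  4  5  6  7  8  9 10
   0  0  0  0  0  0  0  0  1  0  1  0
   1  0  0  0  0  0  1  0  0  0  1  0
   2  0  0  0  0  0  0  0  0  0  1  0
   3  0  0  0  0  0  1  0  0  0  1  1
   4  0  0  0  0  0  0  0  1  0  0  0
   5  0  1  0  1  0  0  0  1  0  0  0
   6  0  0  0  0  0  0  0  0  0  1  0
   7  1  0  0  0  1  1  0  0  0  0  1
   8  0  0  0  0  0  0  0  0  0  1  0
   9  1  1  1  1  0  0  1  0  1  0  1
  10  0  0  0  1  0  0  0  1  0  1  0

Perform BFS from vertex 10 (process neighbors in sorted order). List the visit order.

BFS from vertex 10 (neighbors processed in ascending order):
Visit order: 10, 3, 7, 9, 5, 0, 4, 1, 2, 6, 8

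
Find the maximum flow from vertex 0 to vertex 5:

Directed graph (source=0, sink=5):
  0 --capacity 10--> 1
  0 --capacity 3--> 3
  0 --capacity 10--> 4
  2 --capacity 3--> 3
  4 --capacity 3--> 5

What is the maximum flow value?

Computing max flow:
  Flow on (0->4): 3/10
  Flow on (4->5): 3/3
Maximum flow = 3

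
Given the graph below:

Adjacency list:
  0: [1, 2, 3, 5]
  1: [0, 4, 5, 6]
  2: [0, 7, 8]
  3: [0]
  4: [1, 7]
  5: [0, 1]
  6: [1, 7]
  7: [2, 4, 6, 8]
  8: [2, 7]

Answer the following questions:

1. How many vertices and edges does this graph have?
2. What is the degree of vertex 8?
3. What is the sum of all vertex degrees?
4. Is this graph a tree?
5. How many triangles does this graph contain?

Count: 9 vertices, 12 edges.
Vertex 8 has neighbors [2, 7], degree = 2.
Handshaking lemma: 2 * 12 = 24.
A tree on 9 vertices has 8 edges. This graph has 12 edges (4 extra). Not a tree.
Number of triangles = 2.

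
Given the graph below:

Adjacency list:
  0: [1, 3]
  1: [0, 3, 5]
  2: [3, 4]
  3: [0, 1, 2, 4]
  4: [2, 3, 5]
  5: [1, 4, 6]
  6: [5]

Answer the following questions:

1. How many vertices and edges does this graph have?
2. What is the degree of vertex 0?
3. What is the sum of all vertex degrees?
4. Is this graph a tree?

Count: 7 vertices, 9 edges.
Vertex 0 has neighbors [1, 3], degree = 2.
Handshaking lemma: 2 * 9 = 18.
A tree on 7 vertices has 6 edges. This graph has 9 edges (3 extra). Not a tree.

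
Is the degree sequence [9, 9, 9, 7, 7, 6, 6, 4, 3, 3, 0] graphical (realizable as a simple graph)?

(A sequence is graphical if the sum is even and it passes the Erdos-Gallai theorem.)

Sum of degrees = 63. Sum is odd, so the sequence is NOT graphical.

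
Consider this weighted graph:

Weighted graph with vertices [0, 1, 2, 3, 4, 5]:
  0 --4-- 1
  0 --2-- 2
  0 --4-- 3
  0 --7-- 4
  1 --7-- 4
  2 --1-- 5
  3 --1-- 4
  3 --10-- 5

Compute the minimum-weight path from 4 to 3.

Using Dijkstra's algorithm from vertex 4:
Shortest path: 4 -> 3
Total weight: 1 = 1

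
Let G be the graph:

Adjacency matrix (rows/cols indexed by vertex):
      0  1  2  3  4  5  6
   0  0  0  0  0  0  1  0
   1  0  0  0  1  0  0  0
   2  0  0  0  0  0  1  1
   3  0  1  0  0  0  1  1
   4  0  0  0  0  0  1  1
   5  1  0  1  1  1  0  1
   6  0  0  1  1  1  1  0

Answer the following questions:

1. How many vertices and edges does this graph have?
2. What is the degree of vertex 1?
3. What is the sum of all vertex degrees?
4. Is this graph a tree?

Count: 7 vertices, 9 edges.
Vertex 1 has neighbors [3], degree = 1.
Handshaking lemma: 2 * 9 = 18.
A tree on 7 vertices has 6 edges. This graph has 9 edges (3 extra). Not a tree.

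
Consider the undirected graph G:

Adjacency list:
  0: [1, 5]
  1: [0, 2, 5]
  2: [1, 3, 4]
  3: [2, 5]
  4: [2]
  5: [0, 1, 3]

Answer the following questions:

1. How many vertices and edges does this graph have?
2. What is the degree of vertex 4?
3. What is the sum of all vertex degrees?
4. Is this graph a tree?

Count: 6 vertices, 7 edges.
Vertex 4 has neighbors [2], degree = 1.
Handshaking lemma: 2 * 7 = 14.
A tree on 6 vertices has 5 edges. This graph has 7 edges (2 extra). Not a tree.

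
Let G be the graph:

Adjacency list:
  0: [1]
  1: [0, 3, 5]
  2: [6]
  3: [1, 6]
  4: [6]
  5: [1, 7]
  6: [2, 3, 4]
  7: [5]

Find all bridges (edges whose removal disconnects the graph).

A bridge is an edge whose removal increases the number of connected components.
Bridges found: (0,1), (1,3), (1,5), (2,6), (3,6), (4,6), (5,7)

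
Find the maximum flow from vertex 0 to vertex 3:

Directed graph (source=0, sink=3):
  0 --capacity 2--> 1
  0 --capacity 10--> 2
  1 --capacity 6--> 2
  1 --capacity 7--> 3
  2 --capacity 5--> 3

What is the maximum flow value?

Computing max flow:
  Flow on (0->1): 2/2
  Flow on (0->2): 5/10
  Flow on (1->3): 2/7
  Flow on (2->3): 5/5
Maximum flow = 7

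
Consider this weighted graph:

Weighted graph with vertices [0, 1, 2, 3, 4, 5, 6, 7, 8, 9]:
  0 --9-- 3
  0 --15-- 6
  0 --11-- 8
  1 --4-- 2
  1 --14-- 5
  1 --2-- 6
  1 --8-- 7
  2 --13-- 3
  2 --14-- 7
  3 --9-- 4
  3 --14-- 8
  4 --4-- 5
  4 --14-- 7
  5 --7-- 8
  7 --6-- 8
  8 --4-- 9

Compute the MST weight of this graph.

Applying Kruskal's algorithm (sort edges by weight, add if no cycle):
  Add (1,6) w=2
  Add (1,2) w=4
  Add (4,5) w=4
  Add (8,9) w=4
  Add (7,8) w=6
  Add (5,8) w=7
  Add (1,7) w=8
  Add (0,3) w=9
  Add (3,4) w=9
  Skip (0,8) w=11 (creates cycle)
  Skip (2,3) w=13 (creates cycle)
  Skip (1,5) w=14 (creates cycle)
  Skip (2,7) w=14 (creates cycle)
  Skip (3,8) w=14 (creates cycle)
  Skip (4,7) w=14 (creates cycle)
  Skip (0,6) w=15 (creates cycle)
MST weight = 53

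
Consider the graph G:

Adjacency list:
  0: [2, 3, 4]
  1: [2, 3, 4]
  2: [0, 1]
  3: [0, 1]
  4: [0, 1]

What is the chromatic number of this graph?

The graph has a maximum clique of size 2 (lower bound on chromatic number).
A valid 2-coloring: {0: 0, 1: 0, 2: 1, 3: 1, 4: 1}.
Chromatic number = 2.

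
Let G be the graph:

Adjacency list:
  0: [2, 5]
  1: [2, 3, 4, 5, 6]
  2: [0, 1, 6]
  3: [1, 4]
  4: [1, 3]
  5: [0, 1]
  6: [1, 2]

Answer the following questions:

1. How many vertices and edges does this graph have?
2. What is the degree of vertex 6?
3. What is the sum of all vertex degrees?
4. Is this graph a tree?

Count: 7 vertices, 9 edges.
Vertex 6 has neighbors [1, 2], degree = 2.
Handshaking lemma: 2 * 9 = 18.
A tree on 7 vertices has 6 edges. This graph has 9 edges (3 extra). Not a tree.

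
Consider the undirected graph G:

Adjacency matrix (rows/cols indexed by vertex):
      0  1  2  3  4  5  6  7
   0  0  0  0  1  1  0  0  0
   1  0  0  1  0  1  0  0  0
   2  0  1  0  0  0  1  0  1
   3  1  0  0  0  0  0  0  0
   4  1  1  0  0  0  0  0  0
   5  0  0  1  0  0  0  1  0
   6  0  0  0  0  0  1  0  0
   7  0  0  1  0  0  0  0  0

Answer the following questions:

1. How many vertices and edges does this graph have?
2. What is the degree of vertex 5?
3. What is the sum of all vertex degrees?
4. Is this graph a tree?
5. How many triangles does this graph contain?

Count: 8 vertices, 7 edges.
Vertex 5 has neighbors [2, 6], degree = 2.
Handshaking lemma: 2 * 7 = 14.
A graph is a tree iff it is connected and has exactly n-1 edges. This graph is connected (all 8 vertices in one component) and has 8-1 = 7 edges. It is a tree.
Number of triangles = 0.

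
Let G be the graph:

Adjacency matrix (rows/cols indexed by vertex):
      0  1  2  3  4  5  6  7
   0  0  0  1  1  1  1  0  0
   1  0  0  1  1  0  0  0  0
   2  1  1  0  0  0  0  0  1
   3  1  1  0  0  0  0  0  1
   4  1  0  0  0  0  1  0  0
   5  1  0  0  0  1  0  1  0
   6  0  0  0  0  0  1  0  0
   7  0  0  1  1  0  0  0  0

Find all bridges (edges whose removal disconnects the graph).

A bridge is an edge whose removal increases the number of connected components.
Bridges found: (5,6)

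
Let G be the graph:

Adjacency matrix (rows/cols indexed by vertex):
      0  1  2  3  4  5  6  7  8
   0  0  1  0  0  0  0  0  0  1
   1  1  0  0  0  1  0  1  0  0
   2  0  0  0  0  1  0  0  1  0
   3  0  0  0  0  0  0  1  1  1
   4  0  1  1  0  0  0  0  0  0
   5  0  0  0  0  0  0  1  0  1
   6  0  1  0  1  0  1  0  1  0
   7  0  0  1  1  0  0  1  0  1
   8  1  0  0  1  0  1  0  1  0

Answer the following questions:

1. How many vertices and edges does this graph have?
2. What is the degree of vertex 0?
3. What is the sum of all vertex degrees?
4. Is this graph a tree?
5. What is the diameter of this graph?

Count: 9 vertices, 13 edges.
Vertex 0 has neighbors [1, 8], degree = 2.
Handshaking lemma: 2 * 13 = 26.
A tree on 9 vertices has 8 edges. This graph has 13 edges (5 extra). Not a tree.
Diameter (longest shortest path) = 3.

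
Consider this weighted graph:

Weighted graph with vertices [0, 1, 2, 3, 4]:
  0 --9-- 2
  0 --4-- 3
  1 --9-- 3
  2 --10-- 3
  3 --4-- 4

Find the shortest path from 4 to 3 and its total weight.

Using Dijkstra's algorithm from vertex 4:
Shortest path: 4 -> 3
Total weight: 4 = 4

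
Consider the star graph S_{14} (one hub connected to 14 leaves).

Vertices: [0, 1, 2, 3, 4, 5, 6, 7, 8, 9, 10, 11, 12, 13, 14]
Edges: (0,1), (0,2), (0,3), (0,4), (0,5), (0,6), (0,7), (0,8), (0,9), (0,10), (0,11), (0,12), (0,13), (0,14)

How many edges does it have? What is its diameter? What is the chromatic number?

Star graph S_{14}: the hub connects to all 14 leaves.
Edges = 14.
Diameter = 2 (any leaf to hub is 1, leaf to leaf through hub is 2).
Star graphs are bipartite (hub vs leaves), so chromatic number = 2.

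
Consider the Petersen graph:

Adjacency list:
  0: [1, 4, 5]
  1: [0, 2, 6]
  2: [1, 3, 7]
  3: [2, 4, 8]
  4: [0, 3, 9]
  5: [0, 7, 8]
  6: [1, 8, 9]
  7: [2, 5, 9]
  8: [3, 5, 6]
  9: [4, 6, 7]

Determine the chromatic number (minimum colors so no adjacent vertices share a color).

The Petersen graph contains odd cycles (e.g. the outer 5-cycle), so chi >= 3.
A proper 3-coloring exists (it is a well-known 3-chromatic graph).
Chromatic number = 3.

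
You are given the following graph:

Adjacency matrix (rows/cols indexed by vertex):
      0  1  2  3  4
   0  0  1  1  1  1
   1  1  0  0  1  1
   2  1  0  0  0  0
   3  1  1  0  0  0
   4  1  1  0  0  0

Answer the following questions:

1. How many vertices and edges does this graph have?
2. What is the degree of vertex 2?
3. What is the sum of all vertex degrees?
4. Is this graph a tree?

Count: 5 vertices, 6 edges.
Vertex 2 has neighbors [0], degree = 1.
Handshaking lemma: 2 * 6 = 12.
A tree on 5 vertices has 4 edges. This graph has 6 edges (2 extra). Not a tree.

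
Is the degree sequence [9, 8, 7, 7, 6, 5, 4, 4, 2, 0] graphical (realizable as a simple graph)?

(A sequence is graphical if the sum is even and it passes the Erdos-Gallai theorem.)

Sum of degrees = 52. Sum is even but fails Erdos-Gallai. The sequence is NOT graphical.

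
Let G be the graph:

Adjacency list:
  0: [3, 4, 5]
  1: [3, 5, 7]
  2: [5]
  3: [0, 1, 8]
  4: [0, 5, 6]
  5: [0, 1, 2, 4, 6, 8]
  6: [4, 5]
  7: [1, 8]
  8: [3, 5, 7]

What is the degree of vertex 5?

Vertex 5 has neighbors [0, 1, 2, 4, 6, 8], so deg(5) = 6.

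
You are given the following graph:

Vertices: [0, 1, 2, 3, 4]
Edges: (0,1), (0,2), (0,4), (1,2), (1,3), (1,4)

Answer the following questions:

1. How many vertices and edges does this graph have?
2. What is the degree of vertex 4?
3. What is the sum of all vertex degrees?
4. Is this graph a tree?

Count: 5 vertices, 6 edges.
Vertex 4 has neighbors [0, 1], degree = 2.
Handshaking lemma: 2 * 6 = 12.
A tree on 5 vertices has 4 edges. This graph has 6 edges (2 extra). Not a tree.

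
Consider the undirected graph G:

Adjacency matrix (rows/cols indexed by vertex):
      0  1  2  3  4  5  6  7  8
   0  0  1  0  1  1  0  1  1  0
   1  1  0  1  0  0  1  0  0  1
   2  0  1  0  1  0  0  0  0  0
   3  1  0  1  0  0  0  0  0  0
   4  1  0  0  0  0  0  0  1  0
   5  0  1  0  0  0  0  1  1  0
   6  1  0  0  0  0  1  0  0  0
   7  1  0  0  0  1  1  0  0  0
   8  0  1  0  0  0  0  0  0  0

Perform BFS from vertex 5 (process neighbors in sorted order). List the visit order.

BFS from vertex 5 (neighbors processed in ascending order):
Visit order: 5, 1, 6, 7, 0, 2, 8, 4, 3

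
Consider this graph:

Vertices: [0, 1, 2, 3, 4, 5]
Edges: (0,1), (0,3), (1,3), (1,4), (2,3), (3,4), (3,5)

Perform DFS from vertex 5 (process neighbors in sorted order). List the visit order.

DFS from vertex 5 (neighbors processed in ascending order):
Visit order: 5, 3, 0, 1, 4, 2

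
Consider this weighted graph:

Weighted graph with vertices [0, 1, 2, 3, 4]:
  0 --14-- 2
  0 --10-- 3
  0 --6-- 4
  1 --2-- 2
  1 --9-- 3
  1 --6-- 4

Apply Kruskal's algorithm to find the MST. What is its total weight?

Applying Kruskal's algorithm (sort edges by weight, add if no cycle):
  Add (1,2) w=2
  Add (0,4) w=6
  Add (1,4) w=6
  Add (1,3) w=9
  Skip (0,3) w=10 (creates cycle)
  Skip (0,2) w=14 (creates cycle)
MST weight = 23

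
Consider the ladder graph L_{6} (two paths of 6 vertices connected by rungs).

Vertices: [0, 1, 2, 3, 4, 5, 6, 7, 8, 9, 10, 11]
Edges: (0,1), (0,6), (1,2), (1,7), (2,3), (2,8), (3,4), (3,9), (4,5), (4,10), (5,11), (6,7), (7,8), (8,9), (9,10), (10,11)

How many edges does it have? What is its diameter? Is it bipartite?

Ladder graph L_{6}: 6 rungs + 2 * (6-1) path edges = 6 + 10 = 16 edges.
Diameter = 6.
Ladder graphs are bipartite (alternating coloring along each path).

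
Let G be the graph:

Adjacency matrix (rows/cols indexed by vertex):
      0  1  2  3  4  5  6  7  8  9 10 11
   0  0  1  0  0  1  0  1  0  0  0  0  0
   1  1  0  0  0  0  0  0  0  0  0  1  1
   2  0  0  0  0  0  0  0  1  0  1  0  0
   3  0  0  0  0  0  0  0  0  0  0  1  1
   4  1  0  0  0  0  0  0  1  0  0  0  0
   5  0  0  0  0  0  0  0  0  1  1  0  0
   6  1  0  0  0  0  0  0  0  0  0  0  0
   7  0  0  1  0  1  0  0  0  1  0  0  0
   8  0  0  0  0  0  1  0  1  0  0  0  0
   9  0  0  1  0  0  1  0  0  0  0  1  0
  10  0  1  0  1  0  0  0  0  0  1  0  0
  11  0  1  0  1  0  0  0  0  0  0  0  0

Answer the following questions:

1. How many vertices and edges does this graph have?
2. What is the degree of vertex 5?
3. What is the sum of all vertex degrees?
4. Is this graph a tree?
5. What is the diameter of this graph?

Count: 12 vertices, 14 edges.
Vertex 5 has neighbors [8, 9], degree = 2.
Handshaking lemma: 2 * 14 = 28.
A tree on 12 vertices has 11 edges. This graph has 14 edges (3 extra). Not a tree.
Diameter (longest shortest path) = 5.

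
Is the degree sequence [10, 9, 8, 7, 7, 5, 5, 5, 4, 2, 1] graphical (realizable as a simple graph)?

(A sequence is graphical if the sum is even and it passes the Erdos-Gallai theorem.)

Sum of degrees = 63. Sum is odd, so the sequence is NOT graphical.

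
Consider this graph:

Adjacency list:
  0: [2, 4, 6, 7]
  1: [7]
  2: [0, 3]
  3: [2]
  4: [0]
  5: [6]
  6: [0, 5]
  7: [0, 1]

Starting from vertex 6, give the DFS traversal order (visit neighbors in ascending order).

DFS from vertex 6 (neighbors processed in ascending order):
Visit order: 6, 0, 2, 3, 4, 7, 1, 5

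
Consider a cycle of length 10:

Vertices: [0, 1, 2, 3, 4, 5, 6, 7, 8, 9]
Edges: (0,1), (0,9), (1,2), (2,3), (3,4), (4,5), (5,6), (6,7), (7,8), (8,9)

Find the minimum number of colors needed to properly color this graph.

This is an even cycle (C_10). Even cycles are bipartite.
Chromatic number = 2.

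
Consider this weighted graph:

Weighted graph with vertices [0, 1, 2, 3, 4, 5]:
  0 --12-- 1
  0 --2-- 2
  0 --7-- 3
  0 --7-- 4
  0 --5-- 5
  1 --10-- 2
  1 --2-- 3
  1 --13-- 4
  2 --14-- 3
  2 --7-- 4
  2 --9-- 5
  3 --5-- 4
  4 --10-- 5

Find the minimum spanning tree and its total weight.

Applying Kruskal's algorithm (sort edges by weight, add if no cycle):
  Add (0,2) w=2
  Add (1,3) w=2
  Add (0,5) w=5
  Add (3,4) w=5
  Add (0,4) w=7
  Skip (0,3) w=7 (creates cycle)
  Skip (2,4) w=7 (creates cycle)
  Skip (2,5) w=9 (creates cycle)
  Skip (1,2) w=10 (creates cycle)
  Skip (4,5) w=10 (creates cycle)
  Skip (0,1) w=12 (creates cycle)
  Skip (1,4) w=13 (creates cycle)
  Skip (2,3) w=14 (creates cycle)
MST weight = 21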